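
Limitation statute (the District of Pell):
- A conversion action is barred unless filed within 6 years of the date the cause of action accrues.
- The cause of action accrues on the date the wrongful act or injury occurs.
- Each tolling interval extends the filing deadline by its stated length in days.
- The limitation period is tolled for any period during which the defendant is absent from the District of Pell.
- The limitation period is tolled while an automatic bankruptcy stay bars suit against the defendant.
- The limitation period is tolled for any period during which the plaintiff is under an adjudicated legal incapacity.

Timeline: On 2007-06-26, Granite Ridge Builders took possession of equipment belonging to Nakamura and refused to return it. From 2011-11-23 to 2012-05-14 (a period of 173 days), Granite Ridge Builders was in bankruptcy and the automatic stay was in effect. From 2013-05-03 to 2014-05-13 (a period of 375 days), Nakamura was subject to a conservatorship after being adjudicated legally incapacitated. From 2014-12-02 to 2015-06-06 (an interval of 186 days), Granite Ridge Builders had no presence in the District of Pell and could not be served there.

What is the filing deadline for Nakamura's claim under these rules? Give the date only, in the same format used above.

2015-06-30

The claim accrued on 2007-06-26, when the wrongful act occurred.
Adding the 6 years base period to 2007-06-26 gives a deadline of 2013-06-26, before any tolling.
The automatic bankruptcy stay from 2011-11-23 to 2012-05-14 tolled the period for 173 days, extending the deadline to 2013-12-16.
The period was tolled for 375 days by the plaintiff's legal incapacity (2013-05-03 to 2014-05-13), pushing the deadline to 2014-12-26.
The defendant's absence from the jurisdiction from 2014-12-02 to 2015-06-06 tolled the period for 186 days, extending the deadline to 2015-06-30.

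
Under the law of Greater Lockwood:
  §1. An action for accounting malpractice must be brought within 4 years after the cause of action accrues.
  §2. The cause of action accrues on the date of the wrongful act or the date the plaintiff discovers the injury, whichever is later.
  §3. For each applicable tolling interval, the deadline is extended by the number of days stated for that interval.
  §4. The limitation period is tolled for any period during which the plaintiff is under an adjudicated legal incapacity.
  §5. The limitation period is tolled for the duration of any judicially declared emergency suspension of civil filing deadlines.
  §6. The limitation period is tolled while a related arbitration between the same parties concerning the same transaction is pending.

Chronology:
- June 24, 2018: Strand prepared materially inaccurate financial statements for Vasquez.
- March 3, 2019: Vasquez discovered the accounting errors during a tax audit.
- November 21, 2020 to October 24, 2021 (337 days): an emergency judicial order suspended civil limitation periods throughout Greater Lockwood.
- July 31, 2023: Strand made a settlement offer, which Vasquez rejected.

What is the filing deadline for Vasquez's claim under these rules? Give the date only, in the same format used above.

February 3, 2024

Taking the later of the act (June 24, 2018) and discovery (March 3, 2019), the claim accrued on March 3, 2019.
4 years from March 3, 2019 is March 3, 2023.
The period was tolled for 337 days by the emergency suspension of filing deadlines (November 21, 2020 to October 24, 2021), pushing the deadline to February 3, 2024.
Nothing else in the chronology tolls or restarts the period.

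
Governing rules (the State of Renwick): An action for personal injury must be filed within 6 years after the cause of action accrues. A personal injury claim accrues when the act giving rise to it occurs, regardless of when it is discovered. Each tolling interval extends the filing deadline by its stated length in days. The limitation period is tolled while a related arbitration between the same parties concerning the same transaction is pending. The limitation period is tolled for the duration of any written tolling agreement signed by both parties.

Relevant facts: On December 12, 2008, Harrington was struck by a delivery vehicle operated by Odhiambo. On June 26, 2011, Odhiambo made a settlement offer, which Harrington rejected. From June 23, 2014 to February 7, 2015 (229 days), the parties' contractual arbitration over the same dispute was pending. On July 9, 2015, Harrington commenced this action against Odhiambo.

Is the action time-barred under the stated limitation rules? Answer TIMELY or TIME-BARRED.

The limitation period began to run on December 12, 2008.
Adding the 6 years base period to December 12, 2008 gives a deadline of December 12, 2014, before any tolling.
The pending related arbitration from June 23, 2014 to February 7, 2015 tolled the period for 229 days, extending the deadline to July 29, 2015.
Nothing else in the chronology tolls or restarts the period.
Filing on July 9, 2015 beat the July 29, 2015 deadline — the action is timely.

TIMELY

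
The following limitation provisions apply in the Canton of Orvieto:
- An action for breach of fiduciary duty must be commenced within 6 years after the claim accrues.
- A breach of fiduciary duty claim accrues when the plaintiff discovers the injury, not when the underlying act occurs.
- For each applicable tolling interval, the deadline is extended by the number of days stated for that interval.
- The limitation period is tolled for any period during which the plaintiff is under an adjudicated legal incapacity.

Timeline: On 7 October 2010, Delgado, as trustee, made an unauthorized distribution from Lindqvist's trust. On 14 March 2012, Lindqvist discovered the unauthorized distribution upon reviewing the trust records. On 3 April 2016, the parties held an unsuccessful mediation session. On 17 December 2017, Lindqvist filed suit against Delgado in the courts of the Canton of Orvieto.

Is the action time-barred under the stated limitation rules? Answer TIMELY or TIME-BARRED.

TIMELY

Under the discovery rule, the claim accrued on 14 March 2012, when Lindqvist discovered the injury — not on the 7 October 2010 date of the underlying act.
6 years from 14 March 2012 is 14 March 2018.
Nothing else in the chronology tolls or restarts the period.
Lindqvist filed on 17 December 2017, before the 14 March 2018 deadline, so the action is timely.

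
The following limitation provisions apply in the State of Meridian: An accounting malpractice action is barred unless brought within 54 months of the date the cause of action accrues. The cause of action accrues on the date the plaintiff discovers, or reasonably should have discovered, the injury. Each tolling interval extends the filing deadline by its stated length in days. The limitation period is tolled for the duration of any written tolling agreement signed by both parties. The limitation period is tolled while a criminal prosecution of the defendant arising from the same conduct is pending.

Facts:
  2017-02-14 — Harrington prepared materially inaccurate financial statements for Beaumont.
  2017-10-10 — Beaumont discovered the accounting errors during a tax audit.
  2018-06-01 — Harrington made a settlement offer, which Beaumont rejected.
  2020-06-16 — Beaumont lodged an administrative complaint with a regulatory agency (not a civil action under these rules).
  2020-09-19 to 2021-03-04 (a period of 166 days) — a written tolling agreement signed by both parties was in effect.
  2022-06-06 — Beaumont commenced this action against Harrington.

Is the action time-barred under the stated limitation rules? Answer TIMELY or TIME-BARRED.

The claim did not accrue until Beaumont discovered the injury on 2017-10-10; the 2017-02-14 act date does not start the clock under the stated rule.
Adding the 54 months base period to 2017-10-10 gives a deadline of 2022-04-10, before any tolling.
The written tolling agreement from 2020-09-19 to 2021-03-04 tolled the period for 166 days, extending the deadline to 2022-09-23.
Nothing else in the chronology tolls or restarts the period.
Beaumont filed on 2022-06-06, before the 2022-09-23 deadline, so the action is timely.

TIMELY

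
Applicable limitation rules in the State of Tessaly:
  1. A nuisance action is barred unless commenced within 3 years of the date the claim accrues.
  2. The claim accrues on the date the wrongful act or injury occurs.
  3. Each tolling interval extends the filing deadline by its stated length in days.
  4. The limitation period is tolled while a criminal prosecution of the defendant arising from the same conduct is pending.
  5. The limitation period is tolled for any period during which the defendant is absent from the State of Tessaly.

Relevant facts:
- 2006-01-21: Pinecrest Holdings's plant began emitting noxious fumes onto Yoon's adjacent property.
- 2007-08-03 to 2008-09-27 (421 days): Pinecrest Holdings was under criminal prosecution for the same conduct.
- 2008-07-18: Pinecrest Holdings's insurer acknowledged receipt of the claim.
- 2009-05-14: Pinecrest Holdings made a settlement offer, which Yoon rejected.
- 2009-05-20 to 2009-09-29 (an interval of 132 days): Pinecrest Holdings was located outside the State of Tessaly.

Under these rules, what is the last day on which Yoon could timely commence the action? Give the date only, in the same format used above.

2010-07-28

The claim accrued on 2006-01-21, when the wrongful act occurred.
The untolled deadline — 3 years after 2006-01-21 — is 2009-01-21.
The pending criminal prosecution from 2007-08-03 to 2008-09-27 tolled the period for 421 days, extending the deadline to 2010-03-18.
Because the defendant's absence from the jurisdiction ran from 2009-05-20 to 2009-09-29, the deadline is extended by 132 days to 2010-07-28.
None of the other events listed affects the running of the period under the stated rules.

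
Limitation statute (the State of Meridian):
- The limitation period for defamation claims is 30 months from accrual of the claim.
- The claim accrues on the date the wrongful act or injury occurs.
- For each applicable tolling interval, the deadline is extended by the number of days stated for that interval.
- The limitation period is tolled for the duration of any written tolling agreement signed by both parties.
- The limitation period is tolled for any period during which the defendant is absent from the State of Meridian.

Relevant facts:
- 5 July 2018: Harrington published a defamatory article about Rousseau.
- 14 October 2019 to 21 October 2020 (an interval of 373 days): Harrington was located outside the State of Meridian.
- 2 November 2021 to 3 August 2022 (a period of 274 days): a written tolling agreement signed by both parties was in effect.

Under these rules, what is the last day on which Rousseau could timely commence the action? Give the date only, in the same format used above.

The claim accrued on 5 July 2018, the date of the act.
30 months from 5 July 2018 is 5 January 2021.
Because the defendant's absence from the jurisdiction ran from 14 October 2019 to 21 October 2020, the deadline is extended by 373 days to 13 January 2022.
The written tolling agreement from 2 November 2021 to 3 August 2022 tolled the period for 274 days, extending the deadline to 14 October 2022.

14 October 2022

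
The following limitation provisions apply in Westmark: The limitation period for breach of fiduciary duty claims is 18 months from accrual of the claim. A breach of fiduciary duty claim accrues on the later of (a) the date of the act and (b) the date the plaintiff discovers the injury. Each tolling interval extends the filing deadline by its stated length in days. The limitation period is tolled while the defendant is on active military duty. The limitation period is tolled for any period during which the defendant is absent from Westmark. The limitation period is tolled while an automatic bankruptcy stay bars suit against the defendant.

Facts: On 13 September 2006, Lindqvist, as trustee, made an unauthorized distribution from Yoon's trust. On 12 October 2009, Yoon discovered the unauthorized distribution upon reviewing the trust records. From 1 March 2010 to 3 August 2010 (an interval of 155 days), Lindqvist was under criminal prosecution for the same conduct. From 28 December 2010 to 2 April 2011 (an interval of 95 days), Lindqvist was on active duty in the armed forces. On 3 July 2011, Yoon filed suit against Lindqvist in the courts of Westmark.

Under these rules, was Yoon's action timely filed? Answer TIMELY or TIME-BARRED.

The claim accrued on 12 October 2009 — the later of the 13 September 2006 act and the 12 October 2009 discovery.
The untolled deadline — 18 months after 12 October 2009 — is 12 April 2011.
Because the defendant's active military service ran from 28 December 2010 to 2 April 2011, the deadline is extended by 95 days to 16 July 2011.
No stated provision tolls the period for a criminal prosecution, so the interval from 1 March 2010 to 3 August 2010 has no effect on the deadline.
Yoon filed on 3 July 2011, before the 16 July 2011 deadline, so the action is timely.

TIMELY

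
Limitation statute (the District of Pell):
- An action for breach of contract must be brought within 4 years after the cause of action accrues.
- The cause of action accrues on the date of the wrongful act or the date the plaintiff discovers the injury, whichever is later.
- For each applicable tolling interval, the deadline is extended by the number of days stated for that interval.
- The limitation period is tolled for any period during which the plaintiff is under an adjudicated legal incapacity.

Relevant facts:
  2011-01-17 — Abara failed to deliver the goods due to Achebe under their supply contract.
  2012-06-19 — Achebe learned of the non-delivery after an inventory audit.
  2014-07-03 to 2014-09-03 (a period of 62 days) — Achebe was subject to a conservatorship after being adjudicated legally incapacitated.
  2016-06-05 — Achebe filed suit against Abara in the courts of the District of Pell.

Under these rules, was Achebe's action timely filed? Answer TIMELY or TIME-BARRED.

Because discovery on 2012-06-19 post-dates the 2011-01-17 act, accrual under the later-of rule falls on 2012-06-19.
Adding the 4 years base period to 2012-06-19 gives a deadline of 2016-06-19, before any tolling.
The plaintiff's legal incapacity from 2014-07-03 to 2014-09-03 tolled the period for 62 days, extending the deadline to 2016-08-20.
Achebe filed on 2016-06-05, before the 2016-08-20 deadline, so the action is timely.

TIMELY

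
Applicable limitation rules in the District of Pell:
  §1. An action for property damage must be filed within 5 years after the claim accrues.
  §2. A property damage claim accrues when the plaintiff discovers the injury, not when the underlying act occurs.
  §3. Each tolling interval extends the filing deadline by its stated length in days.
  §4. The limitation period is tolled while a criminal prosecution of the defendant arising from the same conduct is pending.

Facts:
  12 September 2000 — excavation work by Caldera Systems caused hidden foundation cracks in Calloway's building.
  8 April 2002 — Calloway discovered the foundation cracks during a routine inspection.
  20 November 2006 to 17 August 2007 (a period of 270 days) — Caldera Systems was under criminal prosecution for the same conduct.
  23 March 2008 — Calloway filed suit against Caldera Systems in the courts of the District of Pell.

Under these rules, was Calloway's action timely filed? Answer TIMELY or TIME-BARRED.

Accrual is tied to discovery, so the period began on 8 April 2002 rather than on 12 September 2000 when the act occurred.
The untolled deadline — 5 years after 8 April 2002 — is 8 April 2007.
Because the pending criminal prosecution ran from 20 November 2006 to 17 August 2007, the deadline is extended by 270 days to 3 January 2008.
Calloway filed on 23 March 2008, after the 3 January 2008 deadline, so the action is time-barred.

TIME-BARRED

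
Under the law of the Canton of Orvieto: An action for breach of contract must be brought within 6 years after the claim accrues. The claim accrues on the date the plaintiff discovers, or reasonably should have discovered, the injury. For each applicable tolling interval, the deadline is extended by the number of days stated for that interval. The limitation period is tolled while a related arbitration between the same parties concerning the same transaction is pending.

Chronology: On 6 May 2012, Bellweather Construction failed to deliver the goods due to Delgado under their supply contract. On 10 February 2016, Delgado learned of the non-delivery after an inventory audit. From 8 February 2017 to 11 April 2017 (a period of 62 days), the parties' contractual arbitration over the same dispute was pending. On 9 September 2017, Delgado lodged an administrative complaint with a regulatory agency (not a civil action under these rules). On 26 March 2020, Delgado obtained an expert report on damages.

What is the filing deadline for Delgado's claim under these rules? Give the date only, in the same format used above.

13 April 2022

Under the discovery rule, the claim accrued on 10 February 2016, when Delgado discovered the injury — not on the 6 May 2012 date of the underlying act.
Adding the 6 years base period to 10 February 2016 gives a deadline of 10 February 2022, before any tolling.
The pending related arbitration from 8 February 2017 to 11 April 2017 tolled the period for 62 days, extending the deadline to 13 April 2022.
None of the other events listed affects the running of the period under the stated rules.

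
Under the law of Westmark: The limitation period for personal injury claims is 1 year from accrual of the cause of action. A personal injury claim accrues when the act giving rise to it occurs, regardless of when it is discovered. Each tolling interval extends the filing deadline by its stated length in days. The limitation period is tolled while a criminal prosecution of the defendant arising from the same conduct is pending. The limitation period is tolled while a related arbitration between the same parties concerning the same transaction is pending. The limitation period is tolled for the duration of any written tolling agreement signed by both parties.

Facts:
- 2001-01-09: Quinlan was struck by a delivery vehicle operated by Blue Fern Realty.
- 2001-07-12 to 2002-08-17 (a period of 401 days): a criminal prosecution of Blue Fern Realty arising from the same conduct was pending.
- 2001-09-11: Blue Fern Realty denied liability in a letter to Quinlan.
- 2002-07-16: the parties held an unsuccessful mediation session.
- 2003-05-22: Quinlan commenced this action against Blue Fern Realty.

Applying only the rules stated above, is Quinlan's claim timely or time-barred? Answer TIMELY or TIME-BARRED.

The cause of action accrued on 2001-01-09, the date of the act.
The untolled deadline — 1 year after 2001-01-09 — is 2002-01-09.
The period was tolled for 401 days by the pending criminal prosecution (2001-07-12 to 2002-08-17), pushing the deadline to 2003-02-14.
None of the other events listed affects the running of the period under the stated rules.
Quinlan filed on 2003-05-22, after the 2003-02-14 deadline, so the action is time-barred.

TIME-BARRED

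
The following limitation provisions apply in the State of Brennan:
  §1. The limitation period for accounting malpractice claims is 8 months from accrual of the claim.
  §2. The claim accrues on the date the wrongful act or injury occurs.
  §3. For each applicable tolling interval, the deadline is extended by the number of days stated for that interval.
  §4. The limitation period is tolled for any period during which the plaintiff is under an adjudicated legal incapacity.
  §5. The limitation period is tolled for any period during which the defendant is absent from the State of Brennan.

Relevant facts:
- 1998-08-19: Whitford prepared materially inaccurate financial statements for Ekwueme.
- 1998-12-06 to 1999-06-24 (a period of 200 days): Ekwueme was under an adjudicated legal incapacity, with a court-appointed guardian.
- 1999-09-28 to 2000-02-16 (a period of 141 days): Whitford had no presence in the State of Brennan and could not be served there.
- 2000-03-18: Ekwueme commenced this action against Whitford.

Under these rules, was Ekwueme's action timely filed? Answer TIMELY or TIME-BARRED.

TIMELY

The limitation period began to run on 1998-08-19.
The untolled deadline — 8 months after 1998-08-19 — is 1999-04-19.
The period was tolled for 200 days by the plaintiff's legal incapacity (1998-12-06 to 1999-06-24), pushing the deadline to 1999-11-05.
The period was tolled for 141 days by the defendant's absence from the jurisdiction (1999-09-28 to 2000-02-16), pushing the deadline to 2000-03-25.
Filing on 2000-03-18 beat the 2000-03-25 deadline — the action is timely.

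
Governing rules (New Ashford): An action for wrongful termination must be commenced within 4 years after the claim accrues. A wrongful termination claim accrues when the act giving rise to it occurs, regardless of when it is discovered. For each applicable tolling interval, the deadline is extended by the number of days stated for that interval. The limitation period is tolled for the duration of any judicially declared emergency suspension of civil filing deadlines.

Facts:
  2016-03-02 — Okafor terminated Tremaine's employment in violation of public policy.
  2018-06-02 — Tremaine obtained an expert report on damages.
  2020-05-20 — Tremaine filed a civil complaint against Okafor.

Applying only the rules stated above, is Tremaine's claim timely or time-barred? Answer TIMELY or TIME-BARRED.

TIME-BARRED

The claim accrued on 2016-03-02, the date of the act.
Adding the 4 years base period to 2016-03-02 gives a deadline of 2020-03-02, before any tolling.
None of the other events listed affects the running of the period under the stated rules.
Filing on 2020-05-20 missed the 2020-03-02 deadline — the action is time-barred.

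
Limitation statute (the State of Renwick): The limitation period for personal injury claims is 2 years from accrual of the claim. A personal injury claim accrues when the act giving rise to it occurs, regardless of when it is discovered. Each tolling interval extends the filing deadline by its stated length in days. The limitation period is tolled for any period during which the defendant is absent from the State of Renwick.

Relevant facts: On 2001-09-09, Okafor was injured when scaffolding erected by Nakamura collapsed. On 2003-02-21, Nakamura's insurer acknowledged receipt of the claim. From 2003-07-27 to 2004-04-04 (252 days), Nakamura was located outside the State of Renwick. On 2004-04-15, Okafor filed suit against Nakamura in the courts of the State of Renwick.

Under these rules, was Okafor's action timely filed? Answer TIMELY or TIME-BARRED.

The limitation period began to run on 2001-09-09.
The untolled deadline — 2 years after 2001-09-09 — is 2003-09-09.
The defendant's absence from the jurisdiction from 2003-07-27 to 2004-04-04 tolled the period for 252 days, extending the deadline to 2004-05-18.
None of the other events listed affects the running of the period under the stated rules.
The 2004-04-15 filing precedes the 2004-05-18 deadline; the claim is timely.

TIMELY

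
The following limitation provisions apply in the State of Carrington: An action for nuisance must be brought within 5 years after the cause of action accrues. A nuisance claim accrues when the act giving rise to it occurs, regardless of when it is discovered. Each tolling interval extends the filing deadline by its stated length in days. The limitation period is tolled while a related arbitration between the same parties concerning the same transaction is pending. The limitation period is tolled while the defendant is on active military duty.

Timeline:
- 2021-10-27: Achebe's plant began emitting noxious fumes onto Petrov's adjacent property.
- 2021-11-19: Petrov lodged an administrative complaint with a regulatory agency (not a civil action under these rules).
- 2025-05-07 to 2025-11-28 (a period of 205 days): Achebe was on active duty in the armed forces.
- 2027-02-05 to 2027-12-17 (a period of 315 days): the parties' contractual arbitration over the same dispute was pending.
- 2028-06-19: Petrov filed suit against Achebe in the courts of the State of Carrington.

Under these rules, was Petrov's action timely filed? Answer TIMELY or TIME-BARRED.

The cause of action accrued on 2021-10-27, the date of the act.
5 years from 2021-10-27 is 2026-10-27.
The period was tolled for 205 days by the defendant's active military service (2025-05-07 to 2025-11-28), pushing the deadline to 2027-05-20.
Because the pending related arbitration ran from 2027-02-05 to 2027-12-17, the deadline is extended by 315 days to 2028-03-30.
The other events in the timeline have no effect on the limitation period under the stated rules.
Petrov filed on 2028-06-19, after the 2028-03-30 deadline, so the action is time-barred.

TIME-BARRED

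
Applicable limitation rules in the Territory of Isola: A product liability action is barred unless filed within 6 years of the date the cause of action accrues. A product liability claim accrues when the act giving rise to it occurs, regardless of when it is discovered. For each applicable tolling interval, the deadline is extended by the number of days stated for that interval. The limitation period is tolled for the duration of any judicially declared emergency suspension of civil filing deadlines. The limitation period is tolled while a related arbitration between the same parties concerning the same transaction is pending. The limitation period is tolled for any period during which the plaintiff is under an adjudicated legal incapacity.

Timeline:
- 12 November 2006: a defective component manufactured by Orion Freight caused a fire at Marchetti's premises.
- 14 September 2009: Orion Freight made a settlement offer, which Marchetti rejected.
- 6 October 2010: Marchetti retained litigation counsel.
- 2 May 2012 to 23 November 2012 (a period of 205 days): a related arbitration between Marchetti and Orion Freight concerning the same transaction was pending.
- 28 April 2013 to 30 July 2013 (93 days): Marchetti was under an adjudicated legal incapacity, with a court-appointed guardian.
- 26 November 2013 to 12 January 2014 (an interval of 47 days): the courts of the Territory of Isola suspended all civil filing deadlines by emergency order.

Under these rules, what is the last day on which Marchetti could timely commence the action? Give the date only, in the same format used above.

6 September 2013

The cause of action accrued on 12 November 2006, the date of the act.
The untolled deadline — 6 years after 12 November 2006 — is 12 November 2012.
The period was tolled for 205 days by the pending related arbitration (2 May 2012 to 23 November 2012), pushing the deadline to 5 June 2013.
The period was tolled for 93 days by the plaintiff's legal incapacity (28 April 2013 to 30 July 2013), pushing the deadline to 6 September 2013.
The emergency suspension of filing deadlines from 26 November 2013 to 12 January 2014 began after the period had already run on 6 September 2013, so it has no tolling effect.
The other events in the timeline have no effect on the limitation period under the stated rules.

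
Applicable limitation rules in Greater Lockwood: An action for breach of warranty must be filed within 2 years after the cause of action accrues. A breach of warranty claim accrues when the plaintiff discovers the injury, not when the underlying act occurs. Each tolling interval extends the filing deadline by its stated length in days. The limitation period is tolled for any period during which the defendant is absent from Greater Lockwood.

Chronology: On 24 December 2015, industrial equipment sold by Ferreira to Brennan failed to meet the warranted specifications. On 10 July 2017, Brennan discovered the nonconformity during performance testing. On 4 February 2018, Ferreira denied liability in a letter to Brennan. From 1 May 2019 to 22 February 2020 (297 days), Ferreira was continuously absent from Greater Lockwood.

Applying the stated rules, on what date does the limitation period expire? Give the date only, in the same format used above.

Accrual is tied to discovery, so the period began on 10 July 2017 rather than on 24 December 2015 when the act occurred.
The untolled deadline — 2 years after 10 July 2017 — is 10 July 2019.
The defendant's absence from the jurisdiction from 1 May 2019 to 22 February 2020 tolled the period for 297 days, extending the deadline to 2 May 2020.
The other events in the timeline have no effect on the limitation period under the stated rules.

2 May 2020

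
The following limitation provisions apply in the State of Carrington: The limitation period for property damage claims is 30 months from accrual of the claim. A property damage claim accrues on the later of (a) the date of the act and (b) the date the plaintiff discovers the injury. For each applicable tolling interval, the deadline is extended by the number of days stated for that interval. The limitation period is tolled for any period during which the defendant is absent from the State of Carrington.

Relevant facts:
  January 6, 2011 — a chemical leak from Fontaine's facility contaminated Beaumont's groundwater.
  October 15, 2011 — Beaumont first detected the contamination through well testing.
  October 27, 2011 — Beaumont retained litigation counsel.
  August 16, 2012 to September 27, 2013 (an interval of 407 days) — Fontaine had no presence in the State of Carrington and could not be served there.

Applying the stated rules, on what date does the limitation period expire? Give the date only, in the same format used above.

May 27, 2015

The claim accrued on October 15, 2011 — the later of the January 6, 2011 act and the October 15, 2011 discovery.
30 months from October 15, 2011 is April 15, 2014.
The period was tolled for 407 days by the defendant's absence from the jurisdiction (August 16, 2012 to September 27, 2013), pushing the deadline to May 27, 2015.
The other events in the timeline have no effect on the limitation period under the stated rules.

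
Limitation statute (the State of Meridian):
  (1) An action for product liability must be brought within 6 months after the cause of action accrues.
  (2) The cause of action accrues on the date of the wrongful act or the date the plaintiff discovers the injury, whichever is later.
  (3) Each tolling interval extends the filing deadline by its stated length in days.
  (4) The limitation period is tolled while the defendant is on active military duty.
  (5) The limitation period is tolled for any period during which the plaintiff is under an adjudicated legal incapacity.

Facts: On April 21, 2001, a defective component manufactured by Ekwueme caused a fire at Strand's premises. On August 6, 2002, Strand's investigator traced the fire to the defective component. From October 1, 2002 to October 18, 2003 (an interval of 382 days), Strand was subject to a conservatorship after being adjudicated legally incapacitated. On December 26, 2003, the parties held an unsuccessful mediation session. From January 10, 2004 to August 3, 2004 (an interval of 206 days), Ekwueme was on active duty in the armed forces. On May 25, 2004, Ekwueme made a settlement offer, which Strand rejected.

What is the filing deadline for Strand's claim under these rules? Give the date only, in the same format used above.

September 16, 2004

Because discovery on August 6, 2002 post-dates the April 21, 2001 act, accrual under the later-of rule falls on August 6, 2002.
6 months from August 6, 2002 is February 6, 2003.
The period was tolled for 382 days by the plaintiff's legal incapacity (October 1, 2002 to October 18, 2003), pushing the deadline to February 23, 2004.
Because the defendant's active military service ran from January 10, 2004 to August 3, 2004, the deadline is extended by 206 days to September 16, 2004.
Nothing else in the chronology tolls or restarts the period.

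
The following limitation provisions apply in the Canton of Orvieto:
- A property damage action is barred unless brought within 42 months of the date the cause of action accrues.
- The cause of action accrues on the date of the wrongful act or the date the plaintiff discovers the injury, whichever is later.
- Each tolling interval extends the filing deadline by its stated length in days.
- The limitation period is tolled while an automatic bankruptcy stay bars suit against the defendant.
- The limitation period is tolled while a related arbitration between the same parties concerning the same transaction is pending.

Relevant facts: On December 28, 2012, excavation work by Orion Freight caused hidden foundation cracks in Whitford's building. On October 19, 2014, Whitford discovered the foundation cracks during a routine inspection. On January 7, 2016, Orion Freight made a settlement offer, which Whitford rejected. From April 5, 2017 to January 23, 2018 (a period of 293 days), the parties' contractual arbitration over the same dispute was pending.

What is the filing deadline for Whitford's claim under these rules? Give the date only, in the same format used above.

Taking the later of the act (December 28, 2012) and discovery (October 19, 2014), the claim accrued on October 19, 2014.
Adding the 42 months base period to October 19, 2014 gives a deadline of April 19, 2018, before any tolling.
The pending related arbitration from April 5, 2017 to January 23, 2018 tolled the period for 293 days, extending the deadline to February 6, 2019.
The other events in the timeline have no effect on the limitation period under the stated rules.

February 6, 2019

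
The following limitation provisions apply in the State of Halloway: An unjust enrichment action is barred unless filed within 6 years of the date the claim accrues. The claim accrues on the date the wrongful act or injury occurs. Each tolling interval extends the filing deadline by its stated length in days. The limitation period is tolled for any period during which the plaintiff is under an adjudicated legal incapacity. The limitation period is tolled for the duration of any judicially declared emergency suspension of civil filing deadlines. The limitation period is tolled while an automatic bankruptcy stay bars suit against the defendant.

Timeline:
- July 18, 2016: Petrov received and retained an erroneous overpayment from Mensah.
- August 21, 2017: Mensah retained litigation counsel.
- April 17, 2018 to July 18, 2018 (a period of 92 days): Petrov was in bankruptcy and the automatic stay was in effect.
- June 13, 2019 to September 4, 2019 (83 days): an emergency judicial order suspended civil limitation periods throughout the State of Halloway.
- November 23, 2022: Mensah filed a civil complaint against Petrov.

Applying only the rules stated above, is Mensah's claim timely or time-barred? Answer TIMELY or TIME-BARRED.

TIMELY

The limitation period began to run on July 18, 2016.
Adding the 6 years base period to July 18, 2016 gives a deadline of July 18, 2022, before any tolling.
Because the automatic bankruptcy stay ran from April 17, 2018 to July 18, 2018, the deadline is extended by 92 days to October 18, 2022.
Because the emergency suspension of filing deadlines ran from June 13, 2019 to September 4, 2019, the deadline is extended by 83 days to January 9, 2023.
Nothing else in the chronology tolls or restarts the period.
Mensah filed on November 23, 2022, before the January 9, 2023 deadline, so the action is timely.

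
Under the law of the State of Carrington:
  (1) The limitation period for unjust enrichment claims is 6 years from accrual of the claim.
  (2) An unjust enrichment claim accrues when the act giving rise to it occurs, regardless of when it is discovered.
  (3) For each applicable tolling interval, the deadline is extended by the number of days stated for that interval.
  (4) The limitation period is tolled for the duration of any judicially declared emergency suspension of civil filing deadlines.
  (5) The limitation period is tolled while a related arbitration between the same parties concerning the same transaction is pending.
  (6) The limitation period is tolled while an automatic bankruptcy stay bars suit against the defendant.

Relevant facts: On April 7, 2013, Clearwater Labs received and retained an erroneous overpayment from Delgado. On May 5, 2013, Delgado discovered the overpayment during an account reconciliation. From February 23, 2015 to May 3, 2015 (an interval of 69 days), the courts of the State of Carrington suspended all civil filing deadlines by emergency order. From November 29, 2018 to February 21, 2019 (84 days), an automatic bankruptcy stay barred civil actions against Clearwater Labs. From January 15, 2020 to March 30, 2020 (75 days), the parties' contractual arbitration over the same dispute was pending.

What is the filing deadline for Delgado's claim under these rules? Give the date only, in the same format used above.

Accrual is governed by the date of the act, so the period began to run on April 7, 2013; the later discovery on May 5, 2013 is irrelevant under the stated rule.
Adding the 6 years base period to April 7, 2013 gives a deadline of April 7, 2019, before any tolling.
The period was tolled for 69 days by the emergency suspension of filing deadlines (February 23, 2015 to May 3, 2015), pushing the deadline to June 15, 2019.
The period was tolled for 84 days by the automatic bankruptcy stay (November 29, 2018 to February 21, 2019), pushing the deadline to September 7, 2019.
By the time the pending related arbitration began on January 15, 2020, the limitation period had already expired on September 7, 2019; that interval cannot revive it.

September 7, 2019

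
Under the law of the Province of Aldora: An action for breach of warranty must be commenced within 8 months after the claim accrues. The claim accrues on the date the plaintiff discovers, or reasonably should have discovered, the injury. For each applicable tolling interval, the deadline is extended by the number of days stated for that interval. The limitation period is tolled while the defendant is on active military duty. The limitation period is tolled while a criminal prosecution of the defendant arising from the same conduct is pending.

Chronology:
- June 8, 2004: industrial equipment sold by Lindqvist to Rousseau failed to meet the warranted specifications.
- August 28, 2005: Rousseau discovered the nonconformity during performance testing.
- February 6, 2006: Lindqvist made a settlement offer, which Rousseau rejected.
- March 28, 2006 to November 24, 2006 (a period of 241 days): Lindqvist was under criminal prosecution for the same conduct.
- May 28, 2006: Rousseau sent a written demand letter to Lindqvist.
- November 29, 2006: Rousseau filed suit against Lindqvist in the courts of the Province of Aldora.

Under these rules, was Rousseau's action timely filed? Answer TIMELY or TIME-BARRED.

The claim did not accrue until Rousseau discovered the injury on August 28, 2005; the June 8, 2004 act date does not start the clock under the stated rule.
Adding the 8 months base period to August 28, 2005 gives a deadline of April 28, 2006, before any tolling.
Because the pending criminal prosecution ran from March 28, 2006 to November 24, 2006, the deadline is extended by 241 days to December 25, 2006.
The other events in the timeline have no effect on the limitation period under the stated rules.
Filing on November 29, 2006 beat the December 25, 2006 deadline — the action is timely.

TIMELY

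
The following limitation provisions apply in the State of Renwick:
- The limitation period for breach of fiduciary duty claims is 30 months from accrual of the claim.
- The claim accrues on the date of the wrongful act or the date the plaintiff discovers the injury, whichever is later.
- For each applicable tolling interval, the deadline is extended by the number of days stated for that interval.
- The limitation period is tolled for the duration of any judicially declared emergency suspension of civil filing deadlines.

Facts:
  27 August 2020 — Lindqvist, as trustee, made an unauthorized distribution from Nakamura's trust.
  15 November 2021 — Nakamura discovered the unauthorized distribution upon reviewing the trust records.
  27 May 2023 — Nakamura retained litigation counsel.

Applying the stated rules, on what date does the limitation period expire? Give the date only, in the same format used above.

15 May 2024

The claim accrued on 15 November 2021 — the later of the 27 August 2020 act and the 15 November 2021 discovery.
The untolled deadline — 30 months after 15 November 2021 — is 15 May 2024.
The other events in the timeline have no effect on the limitation period under the stated rules.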